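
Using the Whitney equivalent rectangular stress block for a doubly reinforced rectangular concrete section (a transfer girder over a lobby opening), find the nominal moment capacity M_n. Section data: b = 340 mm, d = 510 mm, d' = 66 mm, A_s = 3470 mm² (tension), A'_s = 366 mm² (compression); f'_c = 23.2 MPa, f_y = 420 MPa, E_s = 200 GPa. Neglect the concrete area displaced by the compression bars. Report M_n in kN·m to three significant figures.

M_n ≈ 606 kN·m

Assume both tension and compression steel yield.
Net tension couple steel: A_s − A'_s = 3104 mm².
a = (A_s − A'_s) f_y / (0.85 f'_c b) = 1303680/(0.85 × 23.2 × 340) = 194.44 mm.
c = a/β₁ = 194.44/0.85 = 228.75 mm; ε'_s = 0.003(c − d')/c = 0.0021 ≥ f_y/E_s = 0.0021, so compression steel does yield.
M_n = (A_s − A'_s) f_y (d − a/2) + A'_s f_y (d − d') = [1303680 × (510 − 97.22) + 153720 × (510 − 66)] × 10⁻⁶ = 538.13 + 68.25 = 606.38 kN·m.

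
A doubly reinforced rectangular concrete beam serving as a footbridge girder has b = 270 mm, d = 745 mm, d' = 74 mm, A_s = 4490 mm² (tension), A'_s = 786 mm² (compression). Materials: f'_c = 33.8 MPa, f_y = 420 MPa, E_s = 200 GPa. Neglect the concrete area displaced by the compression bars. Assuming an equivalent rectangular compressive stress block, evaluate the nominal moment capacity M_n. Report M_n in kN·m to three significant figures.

Assume both tension and compression steel yield.
Net tension couple steel: A_s − A'_s = 3704 mm².
a = (A_s − A'_s) f_y / (0.85 f'_c b) = 1555680/(0.85 × 33.8 × 270) = 200.55 mm.
c = a/β₁ = 200.55/0.809 = 247.90 mm; ε'_s = 0.003(c − d')/c = 0.0021 ≥ f_y/E_s = 0.0021, so compression steel does yield.
M_n = (A_s − A'_s) f_y (d − a/2) + A'_s f_y (d − d') = [1555680 × (745 − 100.275) + 330120 × (745 − 74)] × 10⁻⁶ = 1002.99 + 221.51 = 1224.50 kN·m.

M_n ≈ 1220 kN·m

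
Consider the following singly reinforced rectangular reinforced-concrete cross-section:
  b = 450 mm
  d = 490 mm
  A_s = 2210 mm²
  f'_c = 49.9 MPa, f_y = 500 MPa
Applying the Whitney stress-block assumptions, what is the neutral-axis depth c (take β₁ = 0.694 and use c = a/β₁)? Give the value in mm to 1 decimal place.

T = A_s f_y = 2210 × 500 = 1105000 N = 1105 kN.
Setting C = 0.85 f'_c a b equal to T: a = 1105000/(0.85 × 49.9 × 450) = 57.894 mm.
With β₁ = 0.694, c = a/β₁ = 57.894/0.694 = 83.4 mm.

c ≈ 83.4 mm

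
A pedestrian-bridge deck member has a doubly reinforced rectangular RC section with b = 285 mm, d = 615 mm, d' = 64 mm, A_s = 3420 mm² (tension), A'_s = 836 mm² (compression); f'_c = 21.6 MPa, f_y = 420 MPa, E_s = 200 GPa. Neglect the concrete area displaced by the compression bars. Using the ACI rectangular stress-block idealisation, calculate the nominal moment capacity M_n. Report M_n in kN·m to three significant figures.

M_n ≈ 748 kN·m

Assume both tension and compression steel yield.
Net tension couple steel: A_s − A'_s = 2584 mm².
a = (A_s − A'_s) f_y / (0.85 f'_c b) = 1085280/(0.85 × 21.6 × 285) = 207.41 mm.
c = a/β₁ = 207.41/0.85 = 244.01 mm; ε'_s = 0.003(c − d')/c = 0.0022 ≥ f_y/E_s = 0.0021, so compression steel does yield.
M_n = (A_s − A'_s) f_y (d − a/2) + A'_s f_y (d − d') = [1085280 × (615 − 103.705) + 351120 × (615 − 64)] × 10⁻⁶ = 554.90 + 193.47 = 748.37 kN·m.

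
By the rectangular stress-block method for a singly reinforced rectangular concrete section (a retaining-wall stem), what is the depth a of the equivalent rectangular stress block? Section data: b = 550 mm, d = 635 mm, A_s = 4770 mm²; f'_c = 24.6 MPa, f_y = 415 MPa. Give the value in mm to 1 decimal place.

a ≈ 172.1 mm

T = A_s f_y = 4770 × 415 = 1979550 N = 1979.55 kN.
Setting C = 0.85 f'_c a b equal to T: a = 1979550/(0.85 × 24.6 × 550) = 172.1 mm.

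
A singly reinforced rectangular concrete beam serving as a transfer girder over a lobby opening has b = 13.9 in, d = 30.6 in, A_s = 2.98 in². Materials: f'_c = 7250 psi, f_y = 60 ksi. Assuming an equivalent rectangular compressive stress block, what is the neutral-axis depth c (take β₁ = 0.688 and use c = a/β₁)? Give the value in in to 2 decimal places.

c ≈ 3.03 in

T = A_s f_y = 2.98 × 60 = 178.8 kips.
a = T/(0.85 f'_c b) = 178.8/(0.85 × 7.25 × 13.9) = 2.0874 in.
With β₁ = 0.688, c = a/β₁ = 2.0874/0.688 = 3.03 in.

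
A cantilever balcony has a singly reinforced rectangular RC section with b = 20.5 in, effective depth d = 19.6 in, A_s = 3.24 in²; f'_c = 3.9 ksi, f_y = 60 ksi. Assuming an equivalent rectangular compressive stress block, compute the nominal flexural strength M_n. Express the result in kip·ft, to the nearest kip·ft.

T = A_s f_y = 3.24 × 60 = 194.4 kips.
a = T/(0.85 f'_c b) = 194.4/(0.85 × 3.9 × 20.5) = 2.861 in.
M_n = T(d − a/2) = 194.4 × (19.6 − 1.4305) = 3532.2 kip·in = 3532.2/12 = 294.35 kip·ft.

M_n ≈ 294 kip·ft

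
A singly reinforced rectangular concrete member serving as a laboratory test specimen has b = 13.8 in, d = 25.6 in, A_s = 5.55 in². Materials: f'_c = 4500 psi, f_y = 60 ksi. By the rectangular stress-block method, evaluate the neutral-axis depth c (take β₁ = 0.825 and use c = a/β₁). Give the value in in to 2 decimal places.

T = A_s f_y = 5.55 × 60 = 333 kips.
a = T/(0.85 f'_c b) = 333/(0.85 × 4.5 × 13.8) = 6.3086 in.
With β₁ = 0.825, c = a/β₁ = 6.3086/0.825 = 7.65 in.

c ≈ 7.65 in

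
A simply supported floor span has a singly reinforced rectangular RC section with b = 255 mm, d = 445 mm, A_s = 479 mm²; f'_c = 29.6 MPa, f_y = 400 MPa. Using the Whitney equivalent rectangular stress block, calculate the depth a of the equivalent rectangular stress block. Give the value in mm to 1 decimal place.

a ≈ 29.9 mm

T = A_s f_y = 479 × 400 = 191600 N = 191.6 kN.
Setting C = 0.85 f'_c a b equal to T: a = 191600/(0.85 × 29.6 × 255) = 29.9 mm.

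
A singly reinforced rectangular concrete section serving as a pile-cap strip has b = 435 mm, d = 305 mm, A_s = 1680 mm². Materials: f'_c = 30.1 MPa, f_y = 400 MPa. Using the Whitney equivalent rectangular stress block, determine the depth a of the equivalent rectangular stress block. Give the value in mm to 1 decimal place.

T = A_s f_y = 1680 × 400 = 672000 N = 672 kN.
Setting C = 0.85 f'_c a b equal to T: a = 672000/(0.85 × 30.1 × 435) = 60.4 mm.

a ≈ 60.4 mm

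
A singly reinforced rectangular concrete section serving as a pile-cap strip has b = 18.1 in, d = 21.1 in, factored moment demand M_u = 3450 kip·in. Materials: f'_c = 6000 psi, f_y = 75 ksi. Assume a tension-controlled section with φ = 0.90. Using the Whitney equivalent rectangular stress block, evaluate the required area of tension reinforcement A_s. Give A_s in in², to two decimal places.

M_n = M_u/φ = 3450/0.90 = 3833.33 kip·in.
From M_n = 0.85 f'_c a b (d − a/2):
a = d − √(d² − 2M_n/(0.85 f'_c b)) = 21.1 − √(21.1² − 2 × 3833.33/(0.85 × 6 × 18.1)) = 2.070 in.
A_s = 0.85 f'_c a b / f_y = 0.85 × 6 × 2.070 × 18.1 / 75 = 2.548 in².

A_s ≈ 2.55 in²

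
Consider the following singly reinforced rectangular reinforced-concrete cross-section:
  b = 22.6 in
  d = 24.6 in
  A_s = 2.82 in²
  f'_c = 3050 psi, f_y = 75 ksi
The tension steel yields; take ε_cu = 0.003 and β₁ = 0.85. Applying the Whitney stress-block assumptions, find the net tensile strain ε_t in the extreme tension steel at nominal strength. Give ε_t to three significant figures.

a = A_s f_y/(0.85 f'_c b) = 3.610 in.
β₁ = 0.85, so c = a/β₁ = 3.610/0.85 = 4.247 in.
From the linear strain diagram with ε_cu = 0.003: ε_t = 0.003 (d − c)/c = 0.003 × (24.6 − 4.247)/4.247 = 0.0144.
Since ε_t ≥ 0.005, the section is tension-controlled.

ε_t ≈ 0.0144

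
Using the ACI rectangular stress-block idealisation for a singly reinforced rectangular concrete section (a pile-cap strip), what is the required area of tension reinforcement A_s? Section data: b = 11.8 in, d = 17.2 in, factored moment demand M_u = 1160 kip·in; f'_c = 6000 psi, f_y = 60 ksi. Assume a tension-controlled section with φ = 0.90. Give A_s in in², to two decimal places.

M_n = M_u/φ = 1160/0.90 = 1288.89 kip·in.
From M_n = 0.85 f'_c a b (d − a/2):
a = d − √(d² − 2M_n/(0.85 f'_c b)) = 17.2 − √(17.2² − 2 × 1288.89/(0.85 × 6 × 11.8)) = 1.294 in.
A_s = 0.85 f'_c a b / f_y = 0.85 × 6 × 1.294 × 11.8 / 60 = 1.298 in².

A_s ≈ 1.30 in²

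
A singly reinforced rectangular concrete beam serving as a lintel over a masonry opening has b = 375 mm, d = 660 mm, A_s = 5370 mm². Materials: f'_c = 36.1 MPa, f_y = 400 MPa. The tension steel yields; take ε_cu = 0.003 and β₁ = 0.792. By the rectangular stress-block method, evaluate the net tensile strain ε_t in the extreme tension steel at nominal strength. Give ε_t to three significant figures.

a = A_s f_y/(0.85 f'_c b) = 186.67 mm.
β₁ = 0.792, so c = a/β₁ = 186.67/0.792 = 235.69 mm.
From the linear strain diagram with ε_cu = 0.003: ε_t = 0.003 (d − c)/c = 0.003 × (660 − 235.69)/235.69 = 0.00540.
Since ε_t ≥ 0.005, the section is tension-controlled.

ε_t ≈ 0.00540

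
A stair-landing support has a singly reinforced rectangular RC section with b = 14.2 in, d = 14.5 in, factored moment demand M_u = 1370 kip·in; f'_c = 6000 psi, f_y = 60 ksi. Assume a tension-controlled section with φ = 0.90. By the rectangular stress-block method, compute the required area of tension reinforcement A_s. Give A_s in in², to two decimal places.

M_n = M_u/φ = 1370/0.90 = 1522.22 kip·in.
From M_n = 0.85 f'_c a b (d − a/2):
a = d − √(d² − 2M_n/(0.85 f'_c b)) = 14.5 − √(14.5² − 2 × 1522.22/(0.85 × 6 × 14.2)) = 1.530 in.
A_s = 0.85 f'_c a b / f_y = 0.85 × 6 × 1.530 × 14.2 / 60 = 1.847 in².

A_s ≈ 1.85 in²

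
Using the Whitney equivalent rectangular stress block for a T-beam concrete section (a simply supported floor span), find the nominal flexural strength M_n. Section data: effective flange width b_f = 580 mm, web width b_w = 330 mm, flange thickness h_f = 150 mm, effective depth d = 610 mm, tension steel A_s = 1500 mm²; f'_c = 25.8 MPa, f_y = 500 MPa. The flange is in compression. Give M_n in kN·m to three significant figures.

Tension: T = A_s f_y = 1500 × 500 = 750000 N.
Try a within the flange: a = T/(0.85 f'_c b_f) = 750000/(0.85 × 25.8 × 580) = 58.97 mm.
Since a = 58.97 ≤ h_f = 150 mm, the stress block lies entirely in the flange; analyse as a rectangular beam of width b_f.
M_n = T(d − a/2) = 750000 × (610 − 29.485) = 435.39 × 10⁶ N·mm.
M_n = 435.39 kN·m.

M_n ≈ 435 kN·m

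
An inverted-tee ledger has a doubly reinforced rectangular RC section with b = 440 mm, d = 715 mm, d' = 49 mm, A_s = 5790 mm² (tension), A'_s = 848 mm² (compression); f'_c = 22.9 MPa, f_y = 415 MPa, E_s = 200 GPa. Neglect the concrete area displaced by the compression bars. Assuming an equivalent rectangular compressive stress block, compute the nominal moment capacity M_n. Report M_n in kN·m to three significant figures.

M_n ≈ 1460 kN·m

Assume both tension and compression steel yield.
Net tension couple steel: A_s − A'_s = 4942 mm².
a = (A_s − A'_s) f_y / (0.85 f'_c b) = 2050930/(0.85 × 22.9 × 440) = 239.47 mm.
c = a/β₁ = 239.47/0.85 = 281.73 mm; ε'_s = 0.003(c − d')/c = 0.0025 ≥ f_y/E_s = 0.0021, so compression steel does yield.
M_n = (A_s − A'_s) f_y (d − a/2) + A'_s f_y (d − d') = [2050930 × (715 − 119.735) + 351920 × (715 − 49)] × 10⁻⁶ = 1220.85 + 234.38 = 1455.23 kN·m.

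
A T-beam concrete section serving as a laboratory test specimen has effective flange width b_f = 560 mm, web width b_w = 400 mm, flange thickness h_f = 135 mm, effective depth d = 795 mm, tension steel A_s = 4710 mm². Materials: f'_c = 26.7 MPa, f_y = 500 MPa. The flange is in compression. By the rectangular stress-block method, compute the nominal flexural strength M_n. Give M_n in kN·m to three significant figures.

M_n ≈ 1650 kN·m

Tension: T = A_s f_y = 4710 × 500 = 2355000 N.
Try a within the flange: a = T/(0.85 f'_c b_f) = 2355000/(0.85 × 26.7 × 560) = 185.30 mm.
a = 185.30 > h_f = 135 mm: the block extends into the web. Split into flange-overhang and web parts.
C_f = 0.85 f'_c (b_f − b_w) h_f = 0.85 × 26.7 × (560 − 400) × 135 = 490212 N.
Remaining web compression depth: a_w = (T − C_f)/(0.85 f'_c b_w) = (2355000 − 490212)/(0.85 × 26.7 × 400) = 205.42 mm.
M_n = C_f(d − h_f/2) + (T − C_f)(d − a_w/2) = 490212 × (795 − 67.5) + 1864788 × (795 − 102.71) = 356.63 + 1290.97 = 1647.60 × 10⁶ N·mm.
M_n = 1647.60 kN·m.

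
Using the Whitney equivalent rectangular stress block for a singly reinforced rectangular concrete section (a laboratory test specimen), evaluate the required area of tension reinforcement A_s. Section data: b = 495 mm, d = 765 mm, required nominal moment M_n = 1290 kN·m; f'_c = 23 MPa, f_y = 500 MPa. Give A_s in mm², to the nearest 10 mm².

With M_n = 0.85 f'_c a b (d − a/2), solve the quadratic for a:
a = d − √(d² − 2M_n/(0.85 f'_c b)) = 765 − √(765² − 2 × 1290×10⁶/(0.85 × 23 × 495)) = 200.54 mm.
A_s = 0.85 f'_c a b / f_y = 0.85 × 23 × 200.54 × 495 / 500 = 3881.4 mm².

A_s ≈ 3880 mm²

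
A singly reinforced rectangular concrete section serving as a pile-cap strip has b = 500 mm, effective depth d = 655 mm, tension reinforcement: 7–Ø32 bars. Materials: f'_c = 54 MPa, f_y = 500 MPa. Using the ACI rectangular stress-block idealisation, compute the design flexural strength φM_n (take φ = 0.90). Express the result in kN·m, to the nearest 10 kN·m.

φM_n ≈ 1500 kN·m

A_s = 7 × 804 = 5628 mm².
T = A_s f_y = 5628 × 500 = 2814000 N = 2814 kN.
From C = T: a = T/(0.85 f'_c b) = 2814000/(0.85 × 54 × 500) = 122.61 mm.
M_n = T(d − a/2) = 2814 kN × (655 − 61.305) mm = 1670.66 kN·m.
φM_n = 0.90 × 1670.66 = 1503.59 kN·m.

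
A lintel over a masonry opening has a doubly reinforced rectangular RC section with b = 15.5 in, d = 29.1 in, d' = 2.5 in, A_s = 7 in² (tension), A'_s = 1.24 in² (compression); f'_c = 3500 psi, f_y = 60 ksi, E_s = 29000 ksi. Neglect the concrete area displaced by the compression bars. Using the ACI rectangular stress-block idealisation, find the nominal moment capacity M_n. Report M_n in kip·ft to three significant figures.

Assume both steels yield.
a = (A_s − A'_s) f_y/(0.85 f'_c b) = (7 − 1.24) × 60/(0.85 × 3.5 × 15.5) = 7.495 in.
c = a/β₁ = 7.495/0.85 = 8.818 in; ε'_s = 0.003(c − d')/c = 0.0021 ≥ ε_y = 0.0021, so the compression steel yields.
M_n = (A_s − A'_s) f_y (d − a/2) + A'_s f_y (d − d') = 345.6 × (29.1 − 3.7475) + 74.4 × (29.1 − 2.5) = 8761.8 + 1979.0 = 10740.8 kip·in = 10740.8/12 = 895.07 kip·ft.

M_n ≈ 895 kip·ft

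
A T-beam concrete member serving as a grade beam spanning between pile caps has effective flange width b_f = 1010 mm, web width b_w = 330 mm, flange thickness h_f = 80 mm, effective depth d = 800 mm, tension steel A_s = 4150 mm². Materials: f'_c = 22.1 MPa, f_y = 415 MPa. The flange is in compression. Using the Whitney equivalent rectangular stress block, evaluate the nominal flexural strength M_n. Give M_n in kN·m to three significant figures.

M_n ≈ 1300 kN·m

Tension: T = A_s f_y = 4150 × 415 = 1722250 N.
Try a within the flange: a = T/(0.85 f'_c b_f) = 1722250/(0.85 × 22.1 × 1010) = 90.77 mm.
a = 90.77 > h_f = 80 mm: the block extends into the web. Split into flange-overhang and web parts.
C_f = 0.85 f'_c (b_f − b_w) h_f = 0.85 × 22.1 × (1010 − 330) × 80 = 1021904 N.
Remaining web compression depth: a_w = (T − C_f)/(0.85 f'_c b_w) = (1722250 − 1021904)/(0.85 × 22.1 × 330) = 112.98 mm.
M_n = C_f(d − h_f/2) + (T − C_f)(d − a_w/2) = 1021904 × (800 − 40) + 700346 × (800 − 56.49) = 776.65 + 520.71 = 1297.36 × 10⁶ N·mm.
M_n = 1297.36 kN·m.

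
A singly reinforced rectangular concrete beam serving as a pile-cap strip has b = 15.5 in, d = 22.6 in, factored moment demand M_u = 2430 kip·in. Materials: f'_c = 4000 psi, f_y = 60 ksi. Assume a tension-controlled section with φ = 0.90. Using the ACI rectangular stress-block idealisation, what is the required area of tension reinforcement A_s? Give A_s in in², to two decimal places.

M_n = M_u/φ = 2430/0.90 = 2700 kip·in.
From M_n = 0.85 f'_c a b (d − a/2):
a = d − √(d² − 2M_n/(0.85 f'_c b)) = 22.6 − √(22.6² − 2 × 2700/(0.85 × 4 × 15.5)) = 2.394 in.
A_s = 0.85 f'_c a b / f_y = 0.85 × 4 × 2.394 × 15.5 / 60 = 2.103 in².

A_s ≈ 2.10 in²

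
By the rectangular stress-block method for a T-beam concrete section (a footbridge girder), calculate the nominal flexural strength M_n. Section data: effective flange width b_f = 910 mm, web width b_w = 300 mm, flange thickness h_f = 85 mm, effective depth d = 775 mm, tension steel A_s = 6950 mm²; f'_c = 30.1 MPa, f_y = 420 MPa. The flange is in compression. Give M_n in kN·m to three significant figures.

Tension: T = A_s f_y = 6950 × 420 = 2919000 N.
Try a within the flange: a = T/(0.85 f'_c b_f) = 2919000/(0.85 × 30.1 × 910) = 125.37 mm.
a = 125.37 > h_f = 85 mm: the block extends into the web. Split into flange-overhang and web parts.
C_f = 0.85 f'_c (b_f − b_w) h_f = 0.85 × 30.1 × (910 − 300) × 85 = 1326582 N.
Remaining web compression depth: a_w = (T − C_f)/(0.85 f'_c b_w) = (2919000 − 1326582)/(0.85 × 30.1 × 300) = 207.47 mm.
M_n = C_f(d − h_f/2) + (T − C_f)(d − a_w/2) = 1326582 × (775 − 42.5) + 1592418 × (775 − 103.735) = 971.72 + 1068.93 = 2040.65 × 10⁶ N·mm.
M_n = 2040.65 kN·m.

M_n ≈ 2040 kN·m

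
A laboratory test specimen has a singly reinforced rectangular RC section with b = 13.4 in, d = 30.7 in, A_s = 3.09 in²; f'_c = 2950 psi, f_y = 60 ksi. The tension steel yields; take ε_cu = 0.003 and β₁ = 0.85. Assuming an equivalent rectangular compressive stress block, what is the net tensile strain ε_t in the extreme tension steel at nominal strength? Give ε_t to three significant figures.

a = A_s f_y/(0.85 f'_c b) = 5.518 in.
β₁ = 0.85, so c = a/β₁ = 5.518/0.85 = 6.492 in.
From the linear strain diagram with ε_cu = 0.003: ε_t = 0.003 (d − c)/c = 0.003 × (30.7 − 6.492)/6.492 = 0.0112.
Since ε_t ≥ 0.005, the section is tension-controlled.

ε_t ≈ 0.0112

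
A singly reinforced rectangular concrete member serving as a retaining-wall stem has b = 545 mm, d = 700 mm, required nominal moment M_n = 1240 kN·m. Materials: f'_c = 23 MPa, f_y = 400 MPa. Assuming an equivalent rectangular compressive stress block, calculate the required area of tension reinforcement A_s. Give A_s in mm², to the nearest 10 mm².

A_s ≈ 5140 mm²

With M_n = 0.85 f'_c a b (d − a/2), solve the quadratic for a:
a = d − √(d² − 2M_n/(0.85 f'_c b)) = 700 − √(700² − 2 × 1240×10⁶/(0.85 × 23 × 545)) = 192.81 mm.
A_s = 0.85 f'_c a b / f_y = 0.85 × 23 × 192.81 × 545 / 400 = 5135.9 mm².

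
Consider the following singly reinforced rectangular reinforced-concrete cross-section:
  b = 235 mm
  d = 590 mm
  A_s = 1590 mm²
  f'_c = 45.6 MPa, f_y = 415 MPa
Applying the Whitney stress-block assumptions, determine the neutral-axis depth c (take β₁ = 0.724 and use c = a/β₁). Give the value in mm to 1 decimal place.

T = A_s f_y = 1590 × 415 = 659850 N = 659.85 kN.
Setting C = 0.85 f'_c a b equal to T: a = 659850/(0.85 × 45.6 × 235) = 72.443 mm.
With β₁ = 0.724, c = a/β₁ = 72.443/0.724 = 100.1 mm.

c ≈ 100.1 mm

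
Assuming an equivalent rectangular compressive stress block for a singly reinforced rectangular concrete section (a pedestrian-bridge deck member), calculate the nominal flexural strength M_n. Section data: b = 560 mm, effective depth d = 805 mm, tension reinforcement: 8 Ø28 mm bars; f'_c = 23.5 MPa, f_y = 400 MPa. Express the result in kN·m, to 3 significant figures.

A_s = 8 × 616 = 4928 mm².
T = A_s f_y = 4928 × 400 = 1971200 N = 1971.2 kN.
From C = T: a = T/(0.85 f'_c b) = 1971200/(0.85 × 23.5 × 560) = 176.22 mm.
M_n = T(d − a/2) = 1971.2 kN × (805 − 88.11) mm = 1413.13 kN·m.

M_n ≈ 1410 kN·m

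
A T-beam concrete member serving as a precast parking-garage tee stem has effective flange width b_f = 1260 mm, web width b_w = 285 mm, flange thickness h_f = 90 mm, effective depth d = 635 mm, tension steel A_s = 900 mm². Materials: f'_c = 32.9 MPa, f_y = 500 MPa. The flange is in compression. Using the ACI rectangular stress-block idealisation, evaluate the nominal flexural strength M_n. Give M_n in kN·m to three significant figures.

Tension: T = A_s f_y = 900 × 500 = 450000 N.
Try a within the flange: a = T/(0.85 f'_c b_f) = 450000/(0.85 × 32.9 × 1260) = 12.77 mm.
Since a = 12.77 ≤ h_f = 90 mm, the stress block lies entirely in the flange; analyse as a rectangular beam of width b_f.
M_n = T(d − a/2) = 450000 × (635 − 6.385) = 282.88 × 10⁶ N·mm.
M_n = 282.88 kN·m.

M_n ≈ 283 kN·m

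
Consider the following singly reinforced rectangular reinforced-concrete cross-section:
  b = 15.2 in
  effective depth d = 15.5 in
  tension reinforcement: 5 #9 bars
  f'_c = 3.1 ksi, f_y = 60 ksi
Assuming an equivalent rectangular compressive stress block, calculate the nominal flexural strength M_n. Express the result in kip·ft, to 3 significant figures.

M_n ≈ 294 kip·ft

A_s = 5 × 1 = 5 in².
T = A_s f_y = 5 × 60 = 300 kips.
a = T/(0.85 f'_c b) = 300/(0.85 × 3.1 × 15.2) = 7.490 in.
M_n = T(d − a/2) = 300 × (15.5 − 3.745) = 3526.5 kip·in = 3526.5/12 = 293.88 kip·ft.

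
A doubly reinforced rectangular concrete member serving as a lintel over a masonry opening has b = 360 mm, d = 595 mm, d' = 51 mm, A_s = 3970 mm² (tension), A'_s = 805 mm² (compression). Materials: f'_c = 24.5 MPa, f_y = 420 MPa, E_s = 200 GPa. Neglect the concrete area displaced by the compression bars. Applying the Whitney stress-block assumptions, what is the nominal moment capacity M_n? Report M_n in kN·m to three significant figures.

M_n ≈ 857 kN·m

Assume both tension and compression steel yield.
Net tension couple steel: A_s − A'_s = 3165 mm².
a = (A_s − A'_s) f_y / (0.85 f'_c b) = 1329300/(0.85 × 24.5 × 360) = 177.31 mm.
c = a/β₁ = 177.31/0.85 = 208.60 mm; ε'_s = 0.003(c − d')/c = 0.0023 ≥ f_y/E_s = 0.0021, so compression steel does yield.
M_n = (A_s − A'_s) f_y (d − a/2) + A'_s f_y (d − d') = [1329300 × (595 − 88.655) + 338100 × (595 − 51)] × 10⁻⁶ = 673.08 + 183.93 = 857.01 kN·m.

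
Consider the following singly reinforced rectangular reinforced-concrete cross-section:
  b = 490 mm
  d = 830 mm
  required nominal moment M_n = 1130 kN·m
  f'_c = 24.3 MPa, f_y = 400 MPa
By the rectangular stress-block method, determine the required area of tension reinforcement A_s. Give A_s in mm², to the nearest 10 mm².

With M_n = 0.85 f'_c a b (d − a/2), solve the quadratic for a:
a = d − √(d² − 2M_n/(0.85 f'_c b)) = 830 − √(830² − 2 × 1130×10⁶/(0.85 × 24.3 × 490)) = 147.65 mm.
A_s = 0.85 f'_c a b / f_y = 0.85 × 24.3 × 147.65 × 490 / 400 = 3735.9 mm².

A_s ≈ 3740 mm²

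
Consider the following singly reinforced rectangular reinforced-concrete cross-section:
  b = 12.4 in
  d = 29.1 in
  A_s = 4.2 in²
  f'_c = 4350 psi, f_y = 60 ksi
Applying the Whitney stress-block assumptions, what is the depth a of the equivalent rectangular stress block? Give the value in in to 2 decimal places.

T = A_s f_y = 4.2 × 60 = 252 kips.
a = T/(0.85 f'_c b) = 252/(0.85 × 4.35 × 12.4) = 5.50 in.

a ≈ 5.50 in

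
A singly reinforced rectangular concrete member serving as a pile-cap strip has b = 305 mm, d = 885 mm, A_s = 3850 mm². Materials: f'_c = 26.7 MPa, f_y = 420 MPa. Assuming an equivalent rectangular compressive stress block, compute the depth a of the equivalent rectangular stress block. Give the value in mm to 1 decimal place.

T = A_s f_y = 3850 × 420 = 1617000 N = 1617 kN.
Setting C = 0.85 f'_c a b equal to T: a = 1617000/(0.85 × 26.7 × 305) = 233.6 mm.

a ≈ 233.6 mm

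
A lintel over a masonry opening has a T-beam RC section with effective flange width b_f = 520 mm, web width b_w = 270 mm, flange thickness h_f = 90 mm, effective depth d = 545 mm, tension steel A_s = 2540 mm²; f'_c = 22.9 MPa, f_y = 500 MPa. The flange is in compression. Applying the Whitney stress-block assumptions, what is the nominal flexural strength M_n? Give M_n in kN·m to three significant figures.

Tension: T = A_s f_y = 2540 × 500 = 1270000 N.
Try a within the flange: a = T/(0.85 f'_c b_f) = 1270000/(0.85 × 22.9 × 520) = 125.47 mm.
a = 125.47 > h_f = 90 mm: the block extends into the web. Split into flange-overhang and web parts.
C_f = 0.85 f'_c (b_f − b_w) h_f = 0.85 × 22.9 × (520 − 270) × 90 = 437963 N.
Remaining web compression depth: a_w = (T − C_f)/(0.85 f'_c b_w) = (1270000 − 437963)/(0.85 × 22.9 × 270) = 158.32 mm.
M_n = C_f(d − h_f/2) + (T − C_f)(d − a_w/2) = 437963 × (545 − 45) + 832037 × (545 − 79.16) = 218.98 + 387.60 = 606.58 × 10⁶ N·mm.
M_n = 606.58 kN·m.

M_n ≈ 607 kN·m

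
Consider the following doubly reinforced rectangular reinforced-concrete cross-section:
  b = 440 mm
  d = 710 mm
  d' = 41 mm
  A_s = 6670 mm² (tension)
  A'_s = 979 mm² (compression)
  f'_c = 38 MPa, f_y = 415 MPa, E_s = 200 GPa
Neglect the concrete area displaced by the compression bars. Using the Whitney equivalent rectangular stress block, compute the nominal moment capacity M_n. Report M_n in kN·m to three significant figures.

M_n ≈ 1750 kN·m

Assume both tension and compression steel yield.
Net tension couple steel: A_s − A'_s = 5691 mm².
a = (A_s − A'_s) f_y / (0.85 f'_c b) = 2361765/(0.85 × 38 × 440) = 166.18 mm.
c = a/β₁ = 166.18/0.779 = 213.32 mm; ε'_s = 0.003(c − d')/c = 0.0024 ≥ f_y/E_s = 0.0021, so compression steel does yield.
M_n = (A_s − A'_s) f_y (d − a/2) + A'_s f_y (d − d') = [2361765 × (710 − 83.09) + 406285 × (710 − 41)] × 10⁻⁶ = 1480.61 + 271.80 = 1752.41 kN·m.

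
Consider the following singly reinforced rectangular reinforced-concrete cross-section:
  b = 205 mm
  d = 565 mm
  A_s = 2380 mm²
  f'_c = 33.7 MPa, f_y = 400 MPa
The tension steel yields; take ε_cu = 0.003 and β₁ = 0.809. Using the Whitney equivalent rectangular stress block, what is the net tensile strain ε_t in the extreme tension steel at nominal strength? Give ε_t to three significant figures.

ε_t ≈ 0.00546

a = A_s f_y/(0.85 f'_c b) = 162.12 mm.
β₁ = 0.809, so c = a/β₁ = 162.12/0.809 = 200.40 mm.
From the linear strain diagram with ε_cu = 0.003: ε_t = 0.003 (d − c)/c = 0.003 × (565 − 200.40)/200.40 = 0.00546.
Since ε_t ≥ 0.005, the section is tension-controlled.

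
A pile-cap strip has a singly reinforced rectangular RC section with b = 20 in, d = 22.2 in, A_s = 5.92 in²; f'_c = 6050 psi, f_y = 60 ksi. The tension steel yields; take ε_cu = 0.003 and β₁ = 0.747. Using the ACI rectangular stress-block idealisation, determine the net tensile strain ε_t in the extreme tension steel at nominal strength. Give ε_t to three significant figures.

ε_t ≈ 0.0114

a = A_s f_y/(0.85 f'_c b) = 3.454 in.
β₁ = 0.747, so c = a/β₁ = 3.454/0.747 = 4.624 in.
From the linear strain diagram with ε_cu = 0.003: ε_t = 0.003 (d − c)/c = 0.003 × (22.2 − 4.624)/4.624 = 0.0114.
Since ε_t ≥ 0.005, the section is tension-controlled.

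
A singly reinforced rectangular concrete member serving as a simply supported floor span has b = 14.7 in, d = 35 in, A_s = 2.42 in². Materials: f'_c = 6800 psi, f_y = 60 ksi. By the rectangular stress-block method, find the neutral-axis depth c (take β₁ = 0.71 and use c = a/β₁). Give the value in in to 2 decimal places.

c ≈ 2.41 in

T = A_s f_y = 2.42 × 60 = 145.2 kips.
a = T/(0.85 f'_c b) = 145.2/(0.85 × 6.8 × 14.7) = 1.7089 in.
With β₁ = 0.71, c = a/β₁ = 1.7089/0.71 = 2.41 in.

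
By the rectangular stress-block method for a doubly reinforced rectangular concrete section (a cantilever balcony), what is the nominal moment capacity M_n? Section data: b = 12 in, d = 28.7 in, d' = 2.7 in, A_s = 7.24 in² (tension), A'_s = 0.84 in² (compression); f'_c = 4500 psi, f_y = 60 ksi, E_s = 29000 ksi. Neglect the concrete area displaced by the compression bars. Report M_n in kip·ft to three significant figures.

M_n ≈ 894 kip·ft

Assume both steels yield.
a = (A_s − A'_s) f_y/(0.85 f'_c b) = (7.24 − 0.84) × 60/(0.85 × 4.5 × 12) = 8.366 in.
c = a/β₁ = 8.366/0.825 = 10.141 in; ε'_s = 0.003(c − d')/c = 0.0022 ≥ ε_y = 0.0021, so the compression steel yields.
M_n = (A_s − A'_s) f_y (d − a/2) + A'_s f_y (d − d') = 384 × (28.7 − 4.183) + 50.4 × (28.7 − 2.7) = 9414.5 + 1310.4 = 10724.9 kip·in = 10724.9/12 = 893.74 kip·ft.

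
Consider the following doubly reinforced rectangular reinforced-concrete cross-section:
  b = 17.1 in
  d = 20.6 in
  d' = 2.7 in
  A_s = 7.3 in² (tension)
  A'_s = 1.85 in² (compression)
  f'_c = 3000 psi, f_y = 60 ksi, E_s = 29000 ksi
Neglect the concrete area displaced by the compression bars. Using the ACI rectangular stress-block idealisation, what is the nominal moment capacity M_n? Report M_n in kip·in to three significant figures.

Assume both steels yield.
a = (A_s − A'_s) f_y/(0.85 f'_c b) = (7.3 − 1.85) × 60/(0.85 × 3 × 17.1) = 7.499 in.
c = a/β₁ = 7.499/0.85 = 8.822 in; ε'_s = 0.003(c − d')/c = 0.0021 ≥ ε_y = 0.0021, so the compression steel yields.
M_n = (A_s − A'_s) f_y (d − a/2) + A'_s f_y (d − d') = 327 × (20.6 − 3.7495) + 111 × (20.6 − 2.7) = 5510.1 + 1986.9 = 7497.0 kip·in.

M_n ≈ 7500 kip·in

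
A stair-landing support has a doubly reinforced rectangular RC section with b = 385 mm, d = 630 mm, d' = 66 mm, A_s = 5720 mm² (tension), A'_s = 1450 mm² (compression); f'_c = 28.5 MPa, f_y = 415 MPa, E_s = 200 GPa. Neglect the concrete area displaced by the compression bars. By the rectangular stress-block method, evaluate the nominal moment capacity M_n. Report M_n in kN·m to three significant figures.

M_n ≈ 1290 kN·m

Assume both tension and compression steel yield.
Net tension couple steel: A_s − A'_s = 4270 mm².
a = (A_s − A'_s) f_y / (0.85 f'_c b) = 1772050/(0.85 × 28.5 × 385) = 190.00 mm.
c = a/β₁ = 190.00/0.846 = 224.59 mm; ε'_s = 0.003(c − d')/c = 0.0021 ≥ f_y/E_s = 0.0021, so compression steel does yield.
M_n = (A_s − A'_s) f_y (d − a/2) + A'_s f_y (d − d') = [1772050 × (630 − 95) + 601750 × (630 − 66)] × 10⁻⁶ = 948.05 + 339.39 = 1287.44 kN·m.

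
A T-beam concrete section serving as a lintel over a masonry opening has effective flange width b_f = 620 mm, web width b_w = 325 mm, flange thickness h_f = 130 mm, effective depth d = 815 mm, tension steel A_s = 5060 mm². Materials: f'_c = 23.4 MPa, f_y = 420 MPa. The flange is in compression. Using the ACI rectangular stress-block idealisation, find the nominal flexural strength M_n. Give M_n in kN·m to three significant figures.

M_n ≈ 1540 kN·m

Tension: T = A_s f_y = 5060 × 420 = 2125200 N.
Try a within the flange: a = T/(0.85 f'_c b_f) = 2125200/(0.85 × 23.4 × 620) = 172.33 mm.
a = 172.33 > h_f = 130 mm: the block extends into the web. Split into flange-overhang and web parts.
C_f = 0.85 f'_c (b_f − b_w) h_f = 0.85 × 23.4 × (620 − 325) × 130 = 762782 N.
Remaining web compression depth: a_w = (T − C_f)/(0.85 f'_c b_w) = (2125200 − 762782)/(0.85 × 23.4 × 325) = 210.76 mm.
M_n = C_f(d − h_f/2) + (T − C_f)(d − a_w/2) = 762782 × (815 − 65) + 1362418 × (815 − 105.38) = 572.09 + 966.80 = 1538.89 × 10⁶ N·mm.
M_n = 1538.89 kN·m.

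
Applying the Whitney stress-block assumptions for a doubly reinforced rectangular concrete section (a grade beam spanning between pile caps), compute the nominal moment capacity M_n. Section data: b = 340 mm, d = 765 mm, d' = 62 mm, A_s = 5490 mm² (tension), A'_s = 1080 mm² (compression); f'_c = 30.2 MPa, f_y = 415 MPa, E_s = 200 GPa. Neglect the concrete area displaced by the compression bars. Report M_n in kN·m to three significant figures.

M_n ≈ 1520 kN·m

Assume both tension and compression steel yield.
Net tension couple steel: A_s − A'_s = 4410 mm².
a = (A_s − A'_s) f_y / (0.85 f'_c b) = 1830150/(0.85 × 30.2 × 340) = 209.69 mm.
c = a/β₁ = 209.69/0.834 = 251.43 mm; ε'_s = 0.003(c − d')/c = 0.0023 ≥ f_y/E_s = 0.0021, so compression steel does yield.
M_n = (A_s − A'_s) f_y (d − a/2) + A'_s f_y (d − d') = [1830150 × (765 − 104.845) + 448200 × (765 − 62)] × 10⁻⁶ = 1208.18 + 315.08 = 1523.26 kN·m.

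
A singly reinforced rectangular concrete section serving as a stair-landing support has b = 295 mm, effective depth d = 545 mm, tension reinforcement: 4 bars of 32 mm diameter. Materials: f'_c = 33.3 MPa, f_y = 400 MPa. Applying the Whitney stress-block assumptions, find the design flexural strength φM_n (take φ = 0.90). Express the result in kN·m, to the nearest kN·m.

φM_n ≈ 542 kN·m

A_s = 4 × 804 = 3216 mm².
T = A_s f_y = 3216 × 400 = 1286400 N = 1286.4 kN.
From C = T: a = T/(0.85 f'_c b) = 1286400/(0.85 × 33.3 × 295) = 154.06 mm.
M_n = T(d − a/2) = 1286.4 kN × (545 − 77.03) mm = 602.00 kN·m.
φM_n = 0.90 × 602.00 = 541.80 kN·m.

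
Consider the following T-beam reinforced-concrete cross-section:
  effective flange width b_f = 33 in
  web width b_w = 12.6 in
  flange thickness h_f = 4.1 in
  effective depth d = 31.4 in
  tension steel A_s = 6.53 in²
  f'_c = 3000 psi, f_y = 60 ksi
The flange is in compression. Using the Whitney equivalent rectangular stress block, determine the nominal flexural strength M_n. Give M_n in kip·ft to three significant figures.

M_n ≈ 947 kip·ft

Tension: T = A_s f_y = 6.53 × 60 = 391.8 kips.
Try a within the flange: a = T/(0.85 f'_c b_f) = 391.8/(0.85 × 3 × 33) = 4.656 in.
a = 4.656 > h_f = 4.1 in: the block extends into the web. Split into flange-overhang and web parts.
C_f = 0.85 f'_c (b_f − b_w) h_f = 0.85 × 3 × (33 − 12.6) × 4.1 = 213.3 kips.
Remaining web compression depth: a_w = (T − C_f)/(0.85 f'_c b_w) = (391.8 − 213.3)/(0.85 × 3 × 12.6) = 5.556 in.
M_n = C_f(d − h_f/2) + (T − C_f)(d − a_w/2) = 213.3 × (31.4 − 2.05) + 178.5 × (31.4 − 2.778) = 6260.4 + 5109.0 = 11369.4 kip·in.
M_n = 11369.4/12 = 947.45 kip·ft.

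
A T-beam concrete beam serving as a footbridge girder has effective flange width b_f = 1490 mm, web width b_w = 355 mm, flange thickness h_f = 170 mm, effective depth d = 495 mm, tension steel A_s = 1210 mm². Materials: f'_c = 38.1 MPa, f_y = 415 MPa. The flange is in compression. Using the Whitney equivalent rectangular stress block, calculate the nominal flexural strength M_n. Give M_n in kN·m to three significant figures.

M_n ≈ 246 kN·m

Tension: T = A_s f_y = 1210 × 415 = 502150 N.
Try a within the flange: a = T/(0.85 f'_c b_f) = 502150/(0.85 × 38.1 × 1490) = 10.41 mm.
Since a = 10.41 ≤ h_f = 170 mm, the stress block lies entirely in the flange; analyse as a rectangular beam of width b_f.
M_n = T(d − a/2) = 502150 × (495 − 5.205) = 245.95 × 10⁶ N·mm.
M_n = 245.95 kN·m.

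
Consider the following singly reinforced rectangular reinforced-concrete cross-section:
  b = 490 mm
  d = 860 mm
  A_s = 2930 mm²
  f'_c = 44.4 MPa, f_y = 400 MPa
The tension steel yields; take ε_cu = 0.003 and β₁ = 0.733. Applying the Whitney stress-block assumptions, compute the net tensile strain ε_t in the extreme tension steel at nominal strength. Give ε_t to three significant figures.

a = A_s f_y/(0.85 f'_c b) = 63.38 mm.
β₁ = 0.733, so c = a/β₁ = 63.38/0.733 = 86.47 mm.
From the linear strain diagram with ε_cu = 0.003: ε_t = 0.003 (d − c)/c = 0.003 × (860 − 86.47)/86.47 = 0.0268.
Since ε_t ≥ 0.005, the section is tension-controlled.

ε_t ≈ 0.0268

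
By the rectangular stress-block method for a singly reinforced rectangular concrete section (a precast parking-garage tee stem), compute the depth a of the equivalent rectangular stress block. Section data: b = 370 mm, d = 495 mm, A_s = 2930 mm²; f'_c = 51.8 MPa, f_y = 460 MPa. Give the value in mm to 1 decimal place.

a ≈ 82.7 mm

T = A_s f_y = 2930 × 460 = 1347800 N = 1347.8 kN.
Setting C = 0.85 f'_c a b equal to T: a = 1347800/(0.85 × 51.8 × 370) = 82.7 mm.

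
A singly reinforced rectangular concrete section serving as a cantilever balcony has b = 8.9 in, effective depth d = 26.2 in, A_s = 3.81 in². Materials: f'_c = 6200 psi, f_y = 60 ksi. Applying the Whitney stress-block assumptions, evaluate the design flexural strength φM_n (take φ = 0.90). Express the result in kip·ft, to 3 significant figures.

φM_n ≈ 407 kip·ft

T = A_s f_y = 3.81 × 60 = 228.6 kips.
a = T/(0.85 f'_c b) = 228.6/(0.85 × 6.2 × 8.9) = 4.874 in.
M_n = T(d − a/2) = 228.6 × (26.2 − 2.437) = 5432.2 kip·in = 5432.2/12 = 452.68 kip·ft.
φM_n = 0.90 × 452.68 = 407.41 kip·ft.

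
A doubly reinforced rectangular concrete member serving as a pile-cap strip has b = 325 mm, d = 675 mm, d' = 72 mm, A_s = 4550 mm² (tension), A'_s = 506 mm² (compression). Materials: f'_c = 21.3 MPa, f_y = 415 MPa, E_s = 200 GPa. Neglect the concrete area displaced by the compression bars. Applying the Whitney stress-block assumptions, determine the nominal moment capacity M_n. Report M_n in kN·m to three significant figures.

M_n ≈ 1020 kN·m

Assume both tension and compression steel yield.
Net tension couple steel: A_s − A'_s = 4044 mm².
a = (A_s − A'_s) f_y / (0.85 f'_c b) = 1678260/(0.85 × 21.3 × 325) = 285.22 mm.
c = a/β₁ = 285.22/0.85 = 335.55 mm; ε'_s = 0.003(c − d')/c = 0.0024 ≥ f_y/E_s = 0.0021, so compression steel does yield.
M_n = (A_s − A'_s) f_y (d − a/2) + A'_s f_y (d − d') = [1678260 × (675 − 142.61) + 209990 × (675 − 72)] × 10⁻⁶ = 893.49 + 126.62 = 1020.11 kN·m.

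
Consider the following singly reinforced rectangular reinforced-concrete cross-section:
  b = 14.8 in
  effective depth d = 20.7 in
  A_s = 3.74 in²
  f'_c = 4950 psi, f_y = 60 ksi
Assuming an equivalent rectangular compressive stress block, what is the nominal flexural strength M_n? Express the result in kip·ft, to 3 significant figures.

M_n ≈ 353 kip·ft

T = A_s f_y = 3.74 × 60 = 224.4 kips.
a = T/(0.85 f'_c b) = 224.4/(0.85 × 4.95 × 14.8) = 3.604 in.
M_n = T(d − a/2) = 224.4 × (20.7 − 1.802) = 4240.7 kip·in = 4240.7/12 = 353.39 kip·ft.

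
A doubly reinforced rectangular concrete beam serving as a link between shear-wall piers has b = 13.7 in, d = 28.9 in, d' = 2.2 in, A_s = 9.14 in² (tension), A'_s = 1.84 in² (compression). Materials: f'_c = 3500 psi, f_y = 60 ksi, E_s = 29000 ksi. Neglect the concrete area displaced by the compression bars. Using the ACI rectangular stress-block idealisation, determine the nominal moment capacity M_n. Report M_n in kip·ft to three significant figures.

M_n ≈ 1100 kip·ft

Assume both steels yield.
a = (A_s − A'_s) f_y/(0.85 f'_c b) = (9.14 − 1.84) × 60/(0.85 × 3.5 × 13.7) = 10.746 in.
c = a/β₁ = 10.746/0.85 = 12.642 in; ε'_s = 0.003(c − d')/c = 0.0025 ≥ ε_y = 0.0021, so the compression steel yields.
M_n = (A_s − A'_s) f_y (d − a/2) + A'_s f_y (d − d') = 438 × (28.9 − 5.373) + 110.4 × (28.9 − 2.2) = 10304.8 + 2947.7 = 13252.5 kip·in = 13252.5/12 = 1104.38 kip·ft.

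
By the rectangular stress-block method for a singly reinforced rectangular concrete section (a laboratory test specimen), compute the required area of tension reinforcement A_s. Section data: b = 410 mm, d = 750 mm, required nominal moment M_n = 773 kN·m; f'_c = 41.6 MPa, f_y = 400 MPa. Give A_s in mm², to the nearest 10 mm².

With M_n = 0.85 f'_c a b (d − a/2), solve the quadratic for a:
a = d − √(d² − 2M_n/(0.85 f'_c b)) = 750 − √(750² − 2 × 773×10⁶/(0.85 × 41.6 × 410)) = 74.82 mm.
A_s = 0.85 f'_c a b / f_y = 0.85 × 41.6 × 74.82 × 410 / 400 = 2711.8 mm².

A_s ≈ 2710 mm²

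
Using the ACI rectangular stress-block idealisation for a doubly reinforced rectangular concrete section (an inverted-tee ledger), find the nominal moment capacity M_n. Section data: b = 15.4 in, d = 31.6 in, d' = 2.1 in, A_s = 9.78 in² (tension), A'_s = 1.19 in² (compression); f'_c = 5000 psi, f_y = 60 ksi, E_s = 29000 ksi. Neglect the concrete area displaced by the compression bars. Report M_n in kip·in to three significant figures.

M_n ≈ 16400 kip·in

Assume both steels yield.
a = (A_s − A'_s) f_y/(0.85 f'_c b) = (9.78 − 1.19) × 60/(0.85 × 5 × 15.4) = 7.875 in.
c = a/β₁ = 7.875/0.8 = 9.844 in; ε'_s = 0.003(c − d')/c = 0.0024 ≥ ε_y = 0.0021, so the compression steel yields.
M_n = (A_s − A'_s) f_y (d − a/2) + A'_s f_y (d − d') = 515.4 × (31.6 − 3.9375) + 71.4 × (31.6 − 2.1) = 14257.3 + 2106.3 = 16363.6 kip·in.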